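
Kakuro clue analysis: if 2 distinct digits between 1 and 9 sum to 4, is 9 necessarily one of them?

No

The only way to make 4 from 2 distinct digits is {1,3}, which does not contain 9.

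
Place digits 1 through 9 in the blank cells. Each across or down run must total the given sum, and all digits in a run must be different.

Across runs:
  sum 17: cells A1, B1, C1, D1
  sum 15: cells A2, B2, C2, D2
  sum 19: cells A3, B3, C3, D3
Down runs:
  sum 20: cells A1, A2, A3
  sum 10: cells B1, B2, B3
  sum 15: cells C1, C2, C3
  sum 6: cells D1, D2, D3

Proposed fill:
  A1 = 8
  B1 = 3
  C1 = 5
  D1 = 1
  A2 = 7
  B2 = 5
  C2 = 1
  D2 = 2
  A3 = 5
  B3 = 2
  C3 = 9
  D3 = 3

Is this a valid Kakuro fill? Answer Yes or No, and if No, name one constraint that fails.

Yes

Across: 8+3+5+1=17; 7+5+1+2=15; 5+2+9+3=19. Down: 8+7+5=20; 3+5+2=10; 5+1+9=15; 1+2+3=6. No digit repeats within any run.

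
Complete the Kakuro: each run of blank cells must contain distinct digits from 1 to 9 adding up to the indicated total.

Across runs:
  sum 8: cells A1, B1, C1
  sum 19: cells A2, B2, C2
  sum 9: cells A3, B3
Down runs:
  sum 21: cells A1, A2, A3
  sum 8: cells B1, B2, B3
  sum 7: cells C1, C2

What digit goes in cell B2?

Nothing is forced directly, so branch on A1, whose candidates are 4 or 5. If A1 = 5: that forces A3 = 7, B3 = 2, B1 = 1, C1 = 2, A2 = 9, after which B2 would have to be in {2,3,4,6,7,8} for the 19 across but in {5} for the 8 down — contradiction. So A1 = 4.
Given what's placed, A3 must be 8 to fit the 9 across and 21 down.
B3 = 9 − 8 = 1 completes the 9 across.
B1 = 3: the only remaining digit allowed by both the 8 across and the 8 down.
C1 = 8 − 7 = 1 completes the 8 across.
A2 = 21 − 12 = 9 completes the 21 down.
B2 = 8 − 4 = 4 completes the 8 down.
C2 = 19 − 13 = 6 completes the 19 across.

4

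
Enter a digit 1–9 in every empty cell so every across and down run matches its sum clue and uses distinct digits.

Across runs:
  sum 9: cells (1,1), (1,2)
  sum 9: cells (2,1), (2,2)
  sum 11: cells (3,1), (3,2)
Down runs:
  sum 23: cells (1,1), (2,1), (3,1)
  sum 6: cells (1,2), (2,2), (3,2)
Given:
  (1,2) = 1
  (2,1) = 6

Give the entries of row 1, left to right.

23 in 3 cells must be {6,8,9}; 6 in 3 cells must be {1,2,3}.
(1,1) = 9 − 1 = 8 completes the 9 across.
(2,2) = 9 − 6 = 3 completes the 9 across.
(3,1) = 23 − 14 = 9 completes the 23 down.
(3,2) = 11 − 9 = 2 completes the 11 across.

8 1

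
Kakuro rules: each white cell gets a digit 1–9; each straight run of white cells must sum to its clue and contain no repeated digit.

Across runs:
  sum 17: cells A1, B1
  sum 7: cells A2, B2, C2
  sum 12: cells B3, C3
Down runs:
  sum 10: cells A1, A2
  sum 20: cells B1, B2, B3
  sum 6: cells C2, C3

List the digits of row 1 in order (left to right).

8, 9

17 in 2 cells must be {8,9}; 7 in 3 cells must be {1,2,4}.
The 7 across and the 20 down share only 4, so B2 = 4.
B1 = 9: the only remaining digit allowed by both the 17 across and the 20 down.
B3 = 20 − 13 = 7 completes the 20 down.
C3 = 12 − 7 = 5 completes the 12 across.
A1 = 17 − 9 = 8 completes the 17 across.
A2 = 10 − 8 = 2 completes the 10 down.
C2 = 7 − 6 = 1 completes the 7 across.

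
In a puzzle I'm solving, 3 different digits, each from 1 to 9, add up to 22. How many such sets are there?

3 distinct digits from 1–9 sum between 6 and 24.
Enumerating: {5,8,9}, {6,7,9}.

2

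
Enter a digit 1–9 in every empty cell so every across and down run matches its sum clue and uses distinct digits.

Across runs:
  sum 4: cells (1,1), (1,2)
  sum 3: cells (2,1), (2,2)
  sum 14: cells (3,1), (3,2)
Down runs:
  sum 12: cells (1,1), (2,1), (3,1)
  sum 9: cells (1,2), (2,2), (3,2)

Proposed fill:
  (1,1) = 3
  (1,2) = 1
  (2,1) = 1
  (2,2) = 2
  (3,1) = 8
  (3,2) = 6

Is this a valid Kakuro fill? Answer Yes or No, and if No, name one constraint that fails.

Yes

Across: 3+1=4; 1+2=3; 8+6=14. Down: 3+1+8=12; 1+2+6=9. No digit repeats within any run.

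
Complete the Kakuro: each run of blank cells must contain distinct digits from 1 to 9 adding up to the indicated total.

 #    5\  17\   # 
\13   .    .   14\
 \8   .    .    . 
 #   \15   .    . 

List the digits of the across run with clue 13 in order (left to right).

The 13 across and the 5 down share only 4, so R1C1 = 4.
R1C2 = 13 − 4 = 9 completes the 13 across.
R2C1 = 5 − 4 = 1 completes the 5 down.
R2C3 = 5: the only remaining digit allowed by both the 8 across and the 14 down.
R3C3 = 14 − 5 = 9 completes the 14 down.
R2C2 = 8 − 6 = 2 completes the 8 across.
R3C2 = 15 − 9 = 6 completes the 15 across.

4, 9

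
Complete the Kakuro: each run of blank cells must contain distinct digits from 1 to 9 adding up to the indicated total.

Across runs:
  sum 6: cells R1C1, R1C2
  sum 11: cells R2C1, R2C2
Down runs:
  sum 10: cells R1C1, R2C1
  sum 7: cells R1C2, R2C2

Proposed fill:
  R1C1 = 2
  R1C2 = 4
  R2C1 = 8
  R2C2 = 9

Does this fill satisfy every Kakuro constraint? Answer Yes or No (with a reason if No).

No — the across run R2C1–R2C2 sums to 17, not 11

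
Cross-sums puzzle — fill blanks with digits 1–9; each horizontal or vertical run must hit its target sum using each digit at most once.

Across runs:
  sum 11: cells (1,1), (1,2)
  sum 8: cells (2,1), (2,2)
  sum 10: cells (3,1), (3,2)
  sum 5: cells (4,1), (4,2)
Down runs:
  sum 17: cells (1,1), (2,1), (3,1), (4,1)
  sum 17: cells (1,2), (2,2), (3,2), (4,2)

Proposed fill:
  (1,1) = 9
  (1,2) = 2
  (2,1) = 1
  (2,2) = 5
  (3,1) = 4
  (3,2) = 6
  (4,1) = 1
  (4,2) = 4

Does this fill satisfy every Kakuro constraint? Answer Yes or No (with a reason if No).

No — the down run (1,1)–(4,1) sums to 15, not 17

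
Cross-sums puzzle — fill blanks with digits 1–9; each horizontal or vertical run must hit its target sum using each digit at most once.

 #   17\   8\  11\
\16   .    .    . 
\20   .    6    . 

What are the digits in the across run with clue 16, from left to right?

17 in 2 cells must be {8,9}.
R1C2 = 8 − 6 = 2 completes the 8 down.
Given what's placed, R2C1 must be 9 to fit the 20 across and 17 down.
R2C3 = 20 − 15 = 5 completes the 20 across.
R1C1 = 17 − 9 = 8 completes the 17 down.
R1C3 = 16 − 10 = 6 completes the 16 across.

8, 2, 6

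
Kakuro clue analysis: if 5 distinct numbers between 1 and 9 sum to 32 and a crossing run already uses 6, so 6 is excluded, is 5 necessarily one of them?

Yes

The only way to make 32 from 5 distinct digits under that restriction is {3,5,7,8,9}, which contains 5.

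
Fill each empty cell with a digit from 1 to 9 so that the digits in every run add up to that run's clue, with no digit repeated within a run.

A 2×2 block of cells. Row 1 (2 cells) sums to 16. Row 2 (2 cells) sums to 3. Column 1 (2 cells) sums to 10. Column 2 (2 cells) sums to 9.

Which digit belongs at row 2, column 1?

1

16 in 2 cells must be {7,9}; 3 in 2 cells must be {1,2}.
The 16 across and the 9 down share only 7, so (1,2) = 7.
(2,2) = 9 − 7 = 2 completes the 9 down.
(1,1) = 16 − 7 = 9 completes the 16 across.
(2,1) = 3 − 2 = 1 completes the 3 across.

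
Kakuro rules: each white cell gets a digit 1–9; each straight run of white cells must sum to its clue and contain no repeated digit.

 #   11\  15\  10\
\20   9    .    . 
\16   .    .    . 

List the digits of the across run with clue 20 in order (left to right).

9 7 4

R2C1 = 11 − 9 = 2 completes the 11 down.
Nothing is forced directly, so branch on R2C3, whose candidates are 6 or 8 or 9. If R2C3 = 8: then R1C3 would have to be in {3,4,5,6,7,8} for the 20 across but in {2} for the 10 down — contradiction. If R2C3 = 9: then R1C3 would have to be in {3,4,5,6,7,8} for the 20 across but in {1} for the 10 down — contradiction. So R2C3 = 6.
R1C3 = 10 − 6 = 4 completes the 10 down.
R2C2 = 16 − 8 = 8 completes the 16 across.
R1C2 = 20 − 13 = 7 completes the 20 across.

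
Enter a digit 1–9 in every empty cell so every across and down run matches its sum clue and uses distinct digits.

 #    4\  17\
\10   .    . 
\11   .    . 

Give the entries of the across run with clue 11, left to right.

3 8

4 in 2 cells must be {1,3}; 17 in 2 cells must be {8,9}.
The 11 across and the 4 down share only 3, so R2C1 = 3.
R2C2 = 11 − 3 = 8 completes the 11 across.
R1C1 = 4 − 3 = 1 completes the 4 down.
R1C2 = 10 − 1 = 9 completes the 10 across.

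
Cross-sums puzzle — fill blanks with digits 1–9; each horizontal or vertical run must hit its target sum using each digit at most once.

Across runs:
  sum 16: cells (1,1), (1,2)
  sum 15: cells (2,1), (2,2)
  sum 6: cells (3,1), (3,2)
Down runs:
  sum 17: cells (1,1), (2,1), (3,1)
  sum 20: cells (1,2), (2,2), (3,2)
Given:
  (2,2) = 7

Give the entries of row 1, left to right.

7, 9

16 in 2 cells must be {7,9}.
(1,2) = 9: the only remaining digit allowed by both the 16 across and the 20 down.
(2,1) = 15 − 7 = 8 completes the 15 across.
(3,2) = 20 − 16 = 4 completes the 20 down.
(1,1) = 16 − 9 = 7 completes the 16 across.
(3,1) = 6 − 4 = 2 completes the 6 across.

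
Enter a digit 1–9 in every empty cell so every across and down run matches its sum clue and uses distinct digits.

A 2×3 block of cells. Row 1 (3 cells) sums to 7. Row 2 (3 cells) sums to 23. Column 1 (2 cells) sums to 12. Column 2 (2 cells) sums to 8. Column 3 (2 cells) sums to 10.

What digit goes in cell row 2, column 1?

7 in 3 cells must be {1,2,4}; 23 in 3 cells must be {6,8,9}.
The 7 across and the 12 down share only 4, so (1,1) = 4.
(2,1) = 12 − 4 = 8 completes the 12 down.
Given what's placed, (2,2) must be 6 to fit the 23 across and 8 down.
(2,3) = 23 − 14 = 9 completes the 23 across.
(1,2) = 8 − 6 = 2 completes the 8 down.
(1,3) = 7 − 6 = 1 completes the 7 across.

8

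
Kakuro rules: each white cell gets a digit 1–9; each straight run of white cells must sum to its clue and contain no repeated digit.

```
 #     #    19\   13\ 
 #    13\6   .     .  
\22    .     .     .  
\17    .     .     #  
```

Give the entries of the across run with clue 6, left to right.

17 in 2 cells must be {8,9}.
Nothing is forced directly, so branch on R1C3, whose candidates are 4 or 5. If R1C3 = 5: then R1C2 would have to be in {1} for the 6 across but in {2,3,4,5,6,7,8,9} for the 19 down — contradiction. So R1C3 = 4.
R1C2 = 6 − 4 = 2 completes the 6 across.
R2C3 = 13 − 4 = 9 completes the 13 down.
R2C2 = 8: the only remaining digit allowed by both the 22 across and the 19 down.
R3C2 = 19 − 10 = 9 completes the 19 down.
R2C1 = 22 − 17 = 5 completes the 22 across.
R3C1 = 17 − 9 = 8 completes the 17 across.

2 4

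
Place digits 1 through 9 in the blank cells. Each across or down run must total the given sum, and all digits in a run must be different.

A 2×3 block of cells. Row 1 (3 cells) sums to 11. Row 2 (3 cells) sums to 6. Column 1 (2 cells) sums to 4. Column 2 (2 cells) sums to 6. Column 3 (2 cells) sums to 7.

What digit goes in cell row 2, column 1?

6 in 3 cells must be {1,2,3}; 4 in 2 cells must be {1,3}.
Nothing is forced directly, so branch on (1,1), whose candidates are 1 or 3. If (1,1) = 3: that forces (2,1) = 1, (2,2) = 2, (2,3) = 3, after which (1,2) would have to be in {1,2,6,7} for the 11 across but in {4} for the 6 down — contradiction. So (1,1) = 1.
(2,1) = 4 − 1 = 3 completes the 4 down.
Nothing is forced directly, so branch on (1,2), whose candidates are 2 or 4. If (1,2) = 2: then (1,3) would have to be in {8} for the 11 across but in {1,2,3,4,5,6} for the 7 down — contradiction. So (1,2) = 4.
(1,3) = 11 − 5 = 6 completes the 11 across.
(2,2) = 6 − 4 = 2 completes the 6 down.
(2,3) = 6 − 5 = 1 completes the 6 across.

3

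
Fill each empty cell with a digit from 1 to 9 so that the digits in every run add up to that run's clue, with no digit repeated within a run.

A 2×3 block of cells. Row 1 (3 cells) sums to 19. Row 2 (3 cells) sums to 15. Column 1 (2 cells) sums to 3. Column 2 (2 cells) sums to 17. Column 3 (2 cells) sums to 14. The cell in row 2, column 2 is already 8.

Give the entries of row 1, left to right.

3 in 2 cells must be {1,2}; 17 in 2 cells must be {8,9}.
Intersecting the 19 across with the 3 down forces (1,1) = 2.
(1,2) = 17 − 8 = 9 completes the 17 down.
(1,3) = 19 − 11 = 8 completes the 19 across.
(2,1) = 3 − 2 = 1 completes the 3 down.
(2,3) = 15 − 9 = 6 completes the 15 across.

2, 9, 8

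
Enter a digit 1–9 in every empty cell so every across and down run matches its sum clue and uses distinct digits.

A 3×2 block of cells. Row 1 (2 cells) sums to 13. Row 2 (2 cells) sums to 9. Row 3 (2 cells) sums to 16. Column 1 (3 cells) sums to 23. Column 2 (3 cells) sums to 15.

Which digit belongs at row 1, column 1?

8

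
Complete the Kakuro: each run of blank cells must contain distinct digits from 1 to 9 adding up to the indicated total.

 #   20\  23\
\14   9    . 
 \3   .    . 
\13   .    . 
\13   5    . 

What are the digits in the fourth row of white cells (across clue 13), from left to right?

3 in 2 cells must be {1,2}.
R1C2 = 14 − 9 = 5 completes the 14 across.
Given what's placed, R2C1 must be 2 to fit the 3 across and 20 down.
R2C2 = 3 − 2 = 1 completes the 3 across.
R3C1 = 20 − 16 = 4 completes the 20 down.
R3C2 = 13 − 4 = 9 completes the 13 across.
R4C2 = 13 − 5 = 8 completes the 13 across.

5, 8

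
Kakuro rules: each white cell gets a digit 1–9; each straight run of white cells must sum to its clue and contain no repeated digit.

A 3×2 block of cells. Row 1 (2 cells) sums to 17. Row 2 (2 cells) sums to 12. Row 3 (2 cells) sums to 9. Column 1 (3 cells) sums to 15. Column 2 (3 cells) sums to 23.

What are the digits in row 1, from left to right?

8 9

17 in 2 cells must be {8,9}; 23 in 3 cells must be {6,8,9}.
Nothing is forced directly, so branch on (3,2), whose candidates are 6 or 8. If (3,2) = 8: that forces (1,2) = 9, after which (2,2) would have to be in {3,4,5,7,8,9} for the 12 across but in {6} for the 23 down — contradiction. So (3,2) = 6.
(3,1) = 9 − 6 = 3 completes the 9 across.
Given what's placed, (1,1) must be 8 to fit the 17 across and 15 down.
(1,2) = 17 − 8 = 9 completes the 17 across.
(2,1) = 15 − 11 = 4 completes the 15 down.
(2,2) = 12 − 4 = 8 completes the 12 across.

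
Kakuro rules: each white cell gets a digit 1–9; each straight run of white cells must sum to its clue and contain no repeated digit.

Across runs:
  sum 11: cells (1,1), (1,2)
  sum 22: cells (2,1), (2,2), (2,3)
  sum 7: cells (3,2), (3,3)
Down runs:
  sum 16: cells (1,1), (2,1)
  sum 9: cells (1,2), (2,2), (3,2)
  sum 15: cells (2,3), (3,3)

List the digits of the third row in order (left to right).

1 6

16 in 2 cells must be {7,9}.
The 7 across and the 15 down share only 6, so (3,3) = 6.
(2,3) = 15 − 6 = 9 completes the 15 down.
(3,2) = 7 − 6 = 1 completes the 7 across.
(2,1) = 7: the only remaining digit allowed by both the 22 across and the 16 down.
(2,2) = 22 − 16 = 6 completes the 22 across.
(1,1) = 16 − 7 = 9 completes the 16 down.
(1,2) = 11 − 9 = 2 completes the 11 across.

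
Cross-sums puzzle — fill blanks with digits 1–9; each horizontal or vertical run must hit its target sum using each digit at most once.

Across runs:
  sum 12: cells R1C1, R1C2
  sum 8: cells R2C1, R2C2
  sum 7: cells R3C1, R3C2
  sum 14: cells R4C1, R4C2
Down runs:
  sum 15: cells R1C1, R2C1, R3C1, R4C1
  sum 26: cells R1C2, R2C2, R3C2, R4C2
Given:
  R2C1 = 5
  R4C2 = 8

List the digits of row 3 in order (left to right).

R2C2 = 8 − 5 = 3 completes the 8 across.
Given what's placed, R3C2 must be 6 to fit the 7 across and 26 down.
R4C1 = 14 − 8 = 6 completes the 14 across.
Given what's placed, R1C1 must be 3 to fit the 12 across and 15 down.
R1C2 = 12 − 3 = 9 completes the 12 across.
R3C1 = 7 − 6 = 1 completes the 7 across.

1, 6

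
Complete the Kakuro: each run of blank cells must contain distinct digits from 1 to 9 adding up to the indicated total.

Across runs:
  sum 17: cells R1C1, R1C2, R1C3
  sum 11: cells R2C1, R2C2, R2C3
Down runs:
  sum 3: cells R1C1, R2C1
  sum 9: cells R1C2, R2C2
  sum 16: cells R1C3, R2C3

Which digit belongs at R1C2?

6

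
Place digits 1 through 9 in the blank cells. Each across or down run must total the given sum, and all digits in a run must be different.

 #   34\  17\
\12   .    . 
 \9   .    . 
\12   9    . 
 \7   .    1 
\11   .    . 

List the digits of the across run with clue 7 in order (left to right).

6 1

34 in 5 cells must be {4,6,7,8,9}.
R3C2 = 12 − 9 = 3 completes the 12 across.
R4C1 = 7 − 1 = 6 completes the 7 across.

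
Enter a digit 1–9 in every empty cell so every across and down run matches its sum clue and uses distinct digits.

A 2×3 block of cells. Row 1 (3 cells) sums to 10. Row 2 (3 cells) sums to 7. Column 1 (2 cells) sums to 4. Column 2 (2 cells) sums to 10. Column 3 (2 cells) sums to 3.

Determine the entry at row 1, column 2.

7 in 3 cells must be {1,2,4}; 4 in 2 cells must be {1,3}; 3 in 2 cells must be {1,2}.
The 7 across and the 4 down share only 1, so (2,1) = 1.
Given what's placed, (2,3) must be 2 to fit the 7 across and 3 down.
(1,1) = 4 − 1 = 3 completes the 4 down.
(1,3) = 3 − 2 = 1 completes the 3 down.
(2,2) = 7 − 3 = 4 completes the 7 across.
(1,2) = 10 − 4 = 6 completes the 10 across.

6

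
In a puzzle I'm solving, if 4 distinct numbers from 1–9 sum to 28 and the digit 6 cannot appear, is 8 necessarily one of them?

The only way to make 28 from 4 distinct digits under that restriction is {4,7,8,9}, which contains 8.

Yes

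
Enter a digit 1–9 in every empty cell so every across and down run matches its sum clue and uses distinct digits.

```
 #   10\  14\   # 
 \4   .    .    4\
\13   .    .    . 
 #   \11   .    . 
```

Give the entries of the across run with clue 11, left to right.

8 3

4 in 2 cells must be {1,3}.
The 11 across and the 4 down share only 3, so R3C3 = 3.
R2C3 = 4 − 3 = 1 completes the 4 down.
R3C2 = 11 − 3 = 8 completes the 11 across.
R1C2 = 1: the only remaining digit allowed by both the 4 across and the 14 down.
R2C2 = 14 − 9 = 5 completes the 14 down.
R1C1 = 4 − 1 = 3 completes the 4 across.
R2C1 = 13 − 6 = 7 completes the 13 across.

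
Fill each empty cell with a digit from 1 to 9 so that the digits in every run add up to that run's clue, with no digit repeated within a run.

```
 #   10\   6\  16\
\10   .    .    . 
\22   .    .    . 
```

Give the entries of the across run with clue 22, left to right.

16 in 2 cells must be {7,9}.
The 10 across and the 16 down share only 7, so R1C3 = 7.
The 22 across and the 6 down share only 5, so R2C2 = 5.
R2C3 = 16 − 7 = 9 completes the 16 down.
R1C2 = 6 − 5 = 1 completes the 6 down.
R2C1 = 22 − 14 = 8 completes the 22 across.
R1C1 = 10 − 8 = 2 completes the 10 across.

8 5 9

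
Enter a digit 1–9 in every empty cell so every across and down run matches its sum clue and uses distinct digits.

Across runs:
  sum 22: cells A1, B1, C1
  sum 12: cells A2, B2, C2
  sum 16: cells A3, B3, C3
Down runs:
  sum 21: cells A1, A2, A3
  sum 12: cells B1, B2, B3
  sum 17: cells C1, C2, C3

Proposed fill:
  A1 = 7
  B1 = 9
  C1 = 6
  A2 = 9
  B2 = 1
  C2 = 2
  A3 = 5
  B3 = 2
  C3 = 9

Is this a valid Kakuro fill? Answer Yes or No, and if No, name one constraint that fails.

Yes

Across: 7+9+6=22; 9+1+2=12; 5+2+9=16. Down: 7+9+5=21; 9+1+2=12; 6+2+9=17. No digit repeats within any run.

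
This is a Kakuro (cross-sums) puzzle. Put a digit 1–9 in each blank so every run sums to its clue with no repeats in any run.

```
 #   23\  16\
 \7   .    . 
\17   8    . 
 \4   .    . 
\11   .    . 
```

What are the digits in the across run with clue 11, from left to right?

7 4

17 in 2 cells must be {8,9}; 4 in 2 cells must be {1,3}.
R2C2 = 17 − 8 = 9 completes the 17 across.
R3C2 = 1: the only remaining digit allowed by both the 4 across and the 16 down.
R3C1 = 4 − 1 = 3 completes the 4 across.
R1C1 = 5: the only remaining digit allowed by both the 7 across and the 23 down.
R1C2 = 7 − 5 = 2 completes the 7 across.
R4C1 = 23 − 16 = 7 completes the 23 down.
R4C2 = 11 − 7 = 4 completes the 11 across.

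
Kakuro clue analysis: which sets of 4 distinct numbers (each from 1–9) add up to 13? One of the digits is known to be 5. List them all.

{1,3,4,5}

4 distinct digits from 1–9 sum between 10 and 30.
Keeping only sets containing 5.
Only one set works: {1,3,4,5}.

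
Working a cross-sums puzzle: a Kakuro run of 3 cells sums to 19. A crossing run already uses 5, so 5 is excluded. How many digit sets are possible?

3 distinct digits from 1–9 sum between 6 and 24.
Dropping sets that contain 5.
Enumerating: {2,8,9}, {3,7,9}, {4,6,9}, {4,7,8}.

4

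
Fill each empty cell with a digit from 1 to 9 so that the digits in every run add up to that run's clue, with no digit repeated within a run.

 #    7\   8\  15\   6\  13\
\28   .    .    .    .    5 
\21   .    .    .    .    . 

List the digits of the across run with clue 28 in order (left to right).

3 7 9 4 5

R2C5 = 13 − 5 = 8 completes the 13 down.
Nothing is forced directly, so branch on R1C4, whose candidates are 1 or 2 or 4. If R1C4 = 1: that forces R1C1 = 6, R1C2 = 7, R1C3 = 9, R2C1 = 1, after which R2C2 would have to be in {2,3,4,5,6,7} for the 21 across but in {1} for the 8 down — contradiction. If R1C4 = 2: that forces R2C4 = 4, R2C3 = 6, R1C3 = 9, R1C1 = 4, after which R1C2 would have to be in {8} for the 28 across but in {1,2,3,5,6,7} for the 8 down — contradiction. So R1C4 = 4.
R2C4 = 6 − 4 = 2 completes the 6 down.
No cell is forced outright now. R1C1 can only be 2 or 3 (the digits allowed by both its 28 across and its 7 down). If R1C1 = 2: then R1C2 would have to be in {8,9} for the 28 across but in {1,2,3,5,6,7} for the 8 down — contradiction. So R1C1 = 3.
Given what's placed, R1C2 must be 7 to fit the 28 across and 8 down.
R1C3 = 28 − 19 = 9 completes the 28 across.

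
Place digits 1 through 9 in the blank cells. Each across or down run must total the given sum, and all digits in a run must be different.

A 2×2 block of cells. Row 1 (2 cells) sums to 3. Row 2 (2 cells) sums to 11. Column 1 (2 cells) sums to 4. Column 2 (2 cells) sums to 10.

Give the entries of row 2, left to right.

3 8

3 in 2 cells must be {1,2}; 4 in 2 cells must be {1,3}.
The 3 across and the 4 down share only 1, so (1,1) = 1.
(1,2) = 3 − 1 = 2 completes the 3 across.
(2,1) = 4 − 1 = 3 completes the 4 down.
(2,2) = 11 − 3 = 8 completes the 11 across.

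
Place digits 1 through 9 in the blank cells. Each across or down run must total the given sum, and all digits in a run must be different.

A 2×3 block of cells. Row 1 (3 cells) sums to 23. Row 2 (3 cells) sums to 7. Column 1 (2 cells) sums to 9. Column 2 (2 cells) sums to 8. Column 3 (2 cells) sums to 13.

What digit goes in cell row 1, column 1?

23 in 3 cells must be {6,8,9}; 7 in 3 cells must be {1,2,4}.
The 23 across and the 8 down share only 6, so (1,2) = 6.
(2,2) = 8 − 6 = 2 completes the 8 down.
Given what's placed, (2,3) must be 4 to fit the 7 across and 13 down.
(1,1) = 8: the only remaining digit allowed by both the 23 across and the 9 down.
(1,3) = 23 − 14 = 9 completes the 23 across.
(2,1) = 7 − 6 = 1 completes the 7 across.

8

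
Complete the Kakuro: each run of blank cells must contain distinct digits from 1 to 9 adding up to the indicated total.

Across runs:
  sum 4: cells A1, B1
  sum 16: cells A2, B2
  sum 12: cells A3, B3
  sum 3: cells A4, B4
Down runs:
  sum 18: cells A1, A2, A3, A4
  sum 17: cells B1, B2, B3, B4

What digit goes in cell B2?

4 in 2 cells must be {1,3}; 16 in 2 cells must be {7,9}; 3 in 2 cells must be {1,2}.
Nothing is forced directly, so branch on B4, whose candidates are 1 or 2. If B4 = 2: that forces A4 = 1, A1 = 3, B1 = 1, A2 = 9, after which B2 would have to be in {7} for the 16 across but in {5,6,8,9} for the 17 down — contradiction. So B4 = 1.
Given what's placed, B1 must be 3 to fit the 4 across and 17 down.
A4 = 3 − 1 = 2 completes the 3 across.
A1 = 4 − 3 = 1 completes the 4 across.
No cell is forced outright now. A2 can only be 7 or 9 (the digits allowed by both its 16 across and its 18 down). If A2 = 9: that forces B2 = 7, after which A3 would have to be in {3,4,5,7,8,9} for the 12 across but in {6} for the 18 down — contradiction. So A2 = 7.
B2 = 16 − 7 = 9 completes the 16 across.

9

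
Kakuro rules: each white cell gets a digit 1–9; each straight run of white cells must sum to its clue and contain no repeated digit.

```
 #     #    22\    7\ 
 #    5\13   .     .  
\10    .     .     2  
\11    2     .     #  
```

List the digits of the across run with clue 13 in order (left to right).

R1C3 = 7 − 2 = 5 completes the 7 down.
R2C1 = 5 − 2 = 3 completes the 5 down.
R2C2 = 10 − 5 = 5 completes the 10 across.
R3C2 = 11 − 2 = 9 completes the 11 across.
R1C2 = 13 − 5 = 8 completes the 13 across.

8 5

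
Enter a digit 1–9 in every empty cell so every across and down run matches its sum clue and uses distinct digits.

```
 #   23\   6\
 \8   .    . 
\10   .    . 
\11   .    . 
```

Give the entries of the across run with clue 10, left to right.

23 in 3 cells must be {6,8,9}; 6 in 3 cells must be {1,2,3}.
The 8 across and the 23 down share only 6, so R1C1 = 6.
R1C2 = 8 − 6 = 2 completes the 8 across.
Given what's placed, R3C2 must be 3 to fit the 11 across and 6 down.
R2C2 = 6 − 5 = 1 completes the 6 down.
R3C1 = 11 − 3 = 8 completes the 11 across.
R2C1 = 10 − 1 = 9 completes the 10 across.

9 1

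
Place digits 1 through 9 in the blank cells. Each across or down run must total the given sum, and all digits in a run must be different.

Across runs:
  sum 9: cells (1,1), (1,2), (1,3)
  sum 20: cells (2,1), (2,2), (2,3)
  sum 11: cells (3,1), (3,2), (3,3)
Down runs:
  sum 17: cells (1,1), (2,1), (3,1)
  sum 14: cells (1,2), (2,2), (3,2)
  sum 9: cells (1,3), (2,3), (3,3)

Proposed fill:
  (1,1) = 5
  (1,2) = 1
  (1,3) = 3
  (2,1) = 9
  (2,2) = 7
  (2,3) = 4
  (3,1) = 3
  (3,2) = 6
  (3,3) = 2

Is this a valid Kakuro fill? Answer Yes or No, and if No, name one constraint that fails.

Yes

Across: 5+1+3=9; 9+7+4=20; 3+6+2=11. Down: 5+9+3=17; 1+7+6=14; 3+4+2=9. No digit repeats within any run.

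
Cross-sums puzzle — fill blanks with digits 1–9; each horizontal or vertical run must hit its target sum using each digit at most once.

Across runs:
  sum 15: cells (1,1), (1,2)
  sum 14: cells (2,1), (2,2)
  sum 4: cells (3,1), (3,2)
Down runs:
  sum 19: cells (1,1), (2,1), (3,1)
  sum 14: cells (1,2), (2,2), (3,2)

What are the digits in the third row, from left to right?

4 in 2 cells must be {1,3}.
The 4 across and the 19 down share only 3, so (3,1) = 3.
(3,2) = 4 − 3 = 1 completes the 4 across.
Given what's placed, (2,1) must be 9 to fit the 14 across and 19 down.
(2,2) = 14 − 9 = 5 completes the 14 across.
(1,1) = 19 − 12 = 7 completes the 19 down.
(1,2) = 15 − 7 = 8 completes the 15 across.

3, 1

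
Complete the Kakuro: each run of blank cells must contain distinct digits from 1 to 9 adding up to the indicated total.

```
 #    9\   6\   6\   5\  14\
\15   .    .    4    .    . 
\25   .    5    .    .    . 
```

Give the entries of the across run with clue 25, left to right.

6 5 2 3 9

15 in 5 cells must be {1,2,3,4,5}.
R1C2 = 6 − 5 = 1 completes the 6 down.
Given what's placed, R1C5 must be 5 to fit the 15 across and 14 down.
R2C3 = 6 − 4 = 2 completes the 6 down.
R2C5 = 14 − 5 = 9 completes the 14 down.
Nothing is forced directly, so branch on R2C4, whose candidates are 1 or 3. If R2C4 = 1: then R1C4 would have to be in {2,3} for the 15 across but in {4} for the 5 down — contradiction. So R2C4 = 3.
R1C4 = 5 − 3 = 2 completes the 5 down.
R2C1 = 25 − 19 = 6 completes the 25 across.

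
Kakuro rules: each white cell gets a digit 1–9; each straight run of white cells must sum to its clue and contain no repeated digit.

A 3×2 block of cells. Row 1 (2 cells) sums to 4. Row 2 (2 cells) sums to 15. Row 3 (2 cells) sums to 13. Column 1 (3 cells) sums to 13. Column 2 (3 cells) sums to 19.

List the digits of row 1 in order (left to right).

1, 3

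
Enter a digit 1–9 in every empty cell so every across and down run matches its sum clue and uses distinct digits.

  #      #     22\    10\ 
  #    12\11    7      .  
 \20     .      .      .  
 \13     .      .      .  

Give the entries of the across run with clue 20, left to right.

R1C3 = 11 − 7 = 4 completes the 11 across.
Given what's placed, R2C3 must be 5 to fit the 20 across and 10 down.
R3C3 = 10 − 9 = 1 completes the 10 down.
R3C2 = 9: the only remaining digit allowed by both the 13 across and the 22 down.
R2C2 = 22 − 16 = 6 completes the 22 down.
R3C1 = 13 − 10 = 3 completes the 13 across.
R2C1 = 20 − 11 = 9 completes the 20 across.

9 6 5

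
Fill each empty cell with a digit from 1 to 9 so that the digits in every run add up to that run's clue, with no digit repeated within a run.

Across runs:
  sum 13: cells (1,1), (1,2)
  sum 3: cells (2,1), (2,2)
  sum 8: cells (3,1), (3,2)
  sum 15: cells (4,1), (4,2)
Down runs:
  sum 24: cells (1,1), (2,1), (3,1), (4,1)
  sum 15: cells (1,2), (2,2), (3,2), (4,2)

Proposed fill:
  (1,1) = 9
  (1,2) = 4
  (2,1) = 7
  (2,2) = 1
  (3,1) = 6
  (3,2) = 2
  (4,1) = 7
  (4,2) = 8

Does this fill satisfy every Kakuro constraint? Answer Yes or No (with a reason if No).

No — the across run (2,1)–(2,2) sums to 8, not 3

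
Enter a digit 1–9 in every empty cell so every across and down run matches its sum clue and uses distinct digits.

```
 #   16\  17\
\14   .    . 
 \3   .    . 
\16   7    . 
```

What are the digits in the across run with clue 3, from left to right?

3 in 2 cells must be {1,2}; 16 in 2 cells must be {7,9}.
R2C1 = 1: the only remaining digit allowed by both the 3 across and the 16 down.
R2C2 = 3 − 1 = 2 completes the 3 across.
R3C2 = 16 − 7 = 9 completes the 16 across.
R1C1 = 16 − 8 = 8 completes the 16 down.
R1C2 = 14 − 8 = 6 completes the 14 across.

1 2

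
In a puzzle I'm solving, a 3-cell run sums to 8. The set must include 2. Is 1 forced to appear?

Yes

The only way to make 8 from 3 distinct digits under that restriction is {1,2,5}, which contains 1.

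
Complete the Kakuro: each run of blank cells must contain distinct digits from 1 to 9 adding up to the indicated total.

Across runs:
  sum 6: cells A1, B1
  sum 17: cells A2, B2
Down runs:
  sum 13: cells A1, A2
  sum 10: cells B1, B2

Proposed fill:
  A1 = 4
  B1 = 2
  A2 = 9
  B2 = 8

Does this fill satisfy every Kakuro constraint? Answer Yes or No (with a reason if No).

Across: 4+2=6; 9+8=17. Down: 4+9=13; 2+8=10. No digit repeats within any run.

Yes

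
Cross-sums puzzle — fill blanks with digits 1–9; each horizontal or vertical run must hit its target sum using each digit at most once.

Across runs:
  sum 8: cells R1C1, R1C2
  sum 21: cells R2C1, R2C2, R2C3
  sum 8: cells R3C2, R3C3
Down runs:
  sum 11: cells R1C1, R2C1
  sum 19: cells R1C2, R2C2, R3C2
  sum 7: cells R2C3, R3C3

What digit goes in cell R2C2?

Nothing is forced directly, so branch on R2C3, whose candidates are 4 or 5 or 6. If R2C3 = 5: that forces R3C3 = 2, R3C2 = 6, R1C2 = 5, after which R2C2 would have to be in {7,9} for the 21 across but in {8} for the 19 down — contradiction. If R2C3 = 6: that forces R3C3 = 1, R3C2 = 7, R1C2 = 3, after which R2C2 would have to be in {7,8} for the 21 across but in {9} for the 19 down — contradiction. So R2C3 = 4.
R3C3 = 7 − 4 = 3 completes the 7 down.
R3C2 = 8 − 3 = 5 completes the 8 across.
R1C2 = 6: the only remaining digit allowed by both the 8 across and the 19 down.
R2C2 = 19 − 11 = 8 completes the 19 down.
R1C1 = 8 − 6 = 2 completes the 8 across.
R2C1 = 21 − 12 = 9 completes the 21 across.

8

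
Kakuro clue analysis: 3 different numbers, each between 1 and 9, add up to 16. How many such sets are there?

8

3 distinct digits from 1–9 sum between 6 and 24.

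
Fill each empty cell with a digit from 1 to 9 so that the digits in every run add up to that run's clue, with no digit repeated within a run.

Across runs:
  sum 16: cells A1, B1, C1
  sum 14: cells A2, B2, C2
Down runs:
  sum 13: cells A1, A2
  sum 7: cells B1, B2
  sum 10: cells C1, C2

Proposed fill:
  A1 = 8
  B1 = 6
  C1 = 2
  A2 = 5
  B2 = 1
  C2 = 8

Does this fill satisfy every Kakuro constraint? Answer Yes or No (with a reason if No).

Yes

Across: 8+6+2=16; 5+1+8=14. Down: 8+5=13; 6+1=7; 2+8=10. No digit repeats within any run.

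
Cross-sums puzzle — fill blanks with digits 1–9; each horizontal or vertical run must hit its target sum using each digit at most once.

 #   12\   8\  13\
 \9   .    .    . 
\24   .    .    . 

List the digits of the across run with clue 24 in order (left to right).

9 7 8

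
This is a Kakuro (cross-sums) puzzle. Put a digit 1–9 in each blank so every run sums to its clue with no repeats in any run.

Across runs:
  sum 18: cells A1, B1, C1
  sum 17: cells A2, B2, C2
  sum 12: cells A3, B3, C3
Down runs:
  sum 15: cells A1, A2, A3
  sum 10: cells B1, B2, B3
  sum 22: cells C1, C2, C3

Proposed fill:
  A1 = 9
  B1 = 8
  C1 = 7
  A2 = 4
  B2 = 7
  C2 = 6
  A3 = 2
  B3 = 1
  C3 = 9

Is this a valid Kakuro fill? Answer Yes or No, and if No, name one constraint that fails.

No — the down run B1–B3 sums to 16, not 10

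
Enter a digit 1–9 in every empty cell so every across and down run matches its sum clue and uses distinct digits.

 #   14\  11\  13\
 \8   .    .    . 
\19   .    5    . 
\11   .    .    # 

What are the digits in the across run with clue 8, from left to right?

No cell is forced outright now. R1C2 can only be 2 or 4 (the digits allowed by both its 8 across and its 11 down). If R1C2 = 4: then R1C3 would have to be in {1,3} for the 8 across but in {4,5,6,7,8,9} for the 13 down — contradiction. So R1C2 = 2.
Given what's placed, R1C3 must be 5 to fit the 8 across and 13 down.
R2C3 = 13 − 5 = 8 completes the 13 down.
R3C2 = 11 − 7 = 4 completes the 11 down.
R1C1 = 8 − 7 = 1 completes the 8 across.
R2C1 = 19 − 13 = 6 completes the 19 across.
R3C1 = 11 − 4 = 7 completes the 11 across.

1 2 5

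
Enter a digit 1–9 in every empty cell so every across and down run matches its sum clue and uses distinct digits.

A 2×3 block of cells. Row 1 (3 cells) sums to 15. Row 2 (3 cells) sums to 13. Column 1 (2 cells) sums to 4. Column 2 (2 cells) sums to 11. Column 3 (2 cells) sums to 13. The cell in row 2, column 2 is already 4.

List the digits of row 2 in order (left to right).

1, 4, 8

4 in 2 cells must be {1,3}.
(1,2) = 11 − 4 = 7 completes the 11 down.
Given what's placed, (1,1) must be 3 to fit the 15 across and 4 down.
(1,3) = 15 − 10 = 5 completes the 15 across.
(2,1) = 4 − 3 = 1 completes the 4 down.
(2,3) = 13 − 5 = 8 completes the 13 across.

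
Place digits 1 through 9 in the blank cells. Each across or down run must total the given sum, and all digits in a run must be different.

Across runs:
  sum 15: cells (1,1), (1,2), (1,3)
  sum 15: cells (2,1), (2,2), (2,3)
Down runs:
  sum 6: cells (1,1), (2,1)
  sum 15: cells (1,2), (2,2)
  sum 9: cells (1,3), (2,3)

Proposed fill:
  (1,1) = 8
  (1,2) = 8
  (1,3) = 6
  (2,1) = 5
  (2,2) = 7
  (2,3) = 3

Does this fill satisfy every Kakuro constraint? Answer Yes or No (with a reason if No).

No — the across run (1,1)–(1,3) sums to 22, not 15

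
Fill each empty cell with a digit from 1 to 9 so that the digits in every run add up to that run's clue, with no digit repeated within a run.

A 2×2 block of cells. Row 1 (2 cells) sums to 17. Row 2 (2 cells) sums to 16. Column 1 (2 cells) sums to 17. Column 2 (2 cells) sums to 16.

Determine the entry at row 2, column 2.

17 in 2 cells must be {8,9}; 16 in 2 cells must be {7,9}.
The 17 across and the 16 down share only 9, so (1,2) = 9.
The 16 across and the 17 down share only 9, so (2,1) = 9.
(2,2) = 16 − 9 = 7 completes the 16 across.
(1,1) = 17 − 9 = 8 completes the 17 across.

7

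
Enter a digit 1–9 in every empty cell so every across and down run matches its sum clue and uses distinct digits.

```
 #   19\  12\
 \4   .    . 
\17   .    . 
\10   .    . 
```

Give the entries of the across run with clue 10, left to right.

7 3

4 in 2 cells must be {1,3}; 17 in 2 cells must be {8,9}.
The 4 across and the 19 down share only 3, so R1C1 = 3.
R1C2 = 4 − 3 = 1 completes the 4 across.
Given what's placed, R2C1 must be 9 to fit the 17 across and 19 down.
R2C2 = 17 − 9 = 8 completes the 17 across.
R3C1 = 19 − 12 = 7 completes the 19 down.
R3C2 = 10 − 7 = 3 completes the 10 across.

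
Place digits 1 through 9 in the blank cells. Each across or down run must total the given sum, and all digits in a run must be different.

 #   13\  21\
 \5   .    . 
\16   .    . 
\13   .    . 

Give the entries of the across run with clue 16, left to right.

16 in 2 cells must be {7,9}.
The 5 across and the 21 down share only 4, so R1C2 = 4.
Given what's placed, R2C2 must be 9 to fit the 16 across and 21 down.
R3C2 = 21 − 13 = 8 completes the 21 down.
R1C1 = 5 − 4 = 1 completes the 5 across.
R2C1 = 16 − 9 = 7 completes the 16 across.
R3C1 = 13 − 8 = 5 completes the 13 across.

7 9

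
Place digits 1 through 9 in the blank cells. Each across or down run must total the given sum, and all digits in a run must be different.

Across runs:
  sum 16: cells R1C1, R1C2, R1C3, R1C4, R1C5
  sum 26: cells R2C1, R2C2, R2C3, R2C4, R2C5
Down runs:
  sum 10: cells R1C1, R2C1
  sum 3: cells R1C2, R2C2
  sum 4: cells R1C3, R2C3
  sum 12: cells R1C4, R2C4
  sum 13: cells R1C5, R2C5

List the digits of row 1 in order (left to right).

4, 2, 1, 3, 6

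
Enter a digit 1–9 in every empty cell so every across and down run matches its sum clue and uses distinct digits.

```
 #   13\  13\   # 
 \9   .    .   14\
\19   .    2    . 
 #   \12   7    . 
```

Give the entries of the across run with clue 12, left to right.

R1C2 = 13 − 9 = 4 completes the 13 down.
R3C3 = 12 − 7 = 5 completes the 12 across.
R1C1 = 9 − 4 = 5 completes the 9 across.
R2C1 = 13 − 5 = 8 completes the 13 down.
R2C3 = 19 − 10 = 9 completes the 19 across.

7 5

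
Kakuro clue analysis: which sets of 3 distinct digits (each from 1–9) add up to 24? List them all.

3 distinct digits from 1–9 sum between 6 and 24.
Only one set works: {7,8,9}.

{7,8,9}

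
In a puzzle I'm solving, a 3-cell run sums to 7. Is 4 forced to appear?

The only way to make 7 from 3 distinct digits is {1,2,4}, which contains 4.

Yes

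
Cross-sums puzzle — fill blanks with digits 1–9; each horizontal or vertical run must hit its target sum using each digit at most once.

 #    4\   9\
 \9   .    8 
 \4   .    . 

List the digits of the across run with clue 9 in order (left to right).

4 in 2 cells must be {1,3}.
R1C1 = 9 − 8 = 1 completes the 9 across.
R2C1 = 4 − 1 = 3 completes the 4 down.
R2C2 = 4 − 3 = 1 completes the 4 across.

1, 8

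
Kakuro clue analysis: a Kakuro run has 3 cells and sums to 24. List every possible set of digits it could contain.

3 distinct digits from 1–9 sum between 6 and 24.
Only one set works: {7,8,9}.

{7,8,9}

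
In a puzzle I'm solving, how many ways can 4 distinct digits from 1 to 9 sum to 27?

4 distinct digits from 1–9 sum between 10 and 30.
Enumerating: {3,7,8,9}, {4,6,8,9}, {5,6,7,9}.

3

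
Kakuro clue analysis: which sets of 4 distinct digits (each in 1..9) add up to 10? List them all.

{1,2,3,4}

4 distinct digits from 1–9 sum between 10 and 30.
Only one set works: {1,2,3,4}.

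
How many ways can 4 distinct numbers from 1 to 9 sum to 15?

4 distinct digits from 1–9 sum between 10 and 30.
Enumerating: {1,2,3,9}, {1,2,4,8}, {1,2,5,7}, {1,3,4,7}, {1,3,5,6}, {2,3,4,6}.

6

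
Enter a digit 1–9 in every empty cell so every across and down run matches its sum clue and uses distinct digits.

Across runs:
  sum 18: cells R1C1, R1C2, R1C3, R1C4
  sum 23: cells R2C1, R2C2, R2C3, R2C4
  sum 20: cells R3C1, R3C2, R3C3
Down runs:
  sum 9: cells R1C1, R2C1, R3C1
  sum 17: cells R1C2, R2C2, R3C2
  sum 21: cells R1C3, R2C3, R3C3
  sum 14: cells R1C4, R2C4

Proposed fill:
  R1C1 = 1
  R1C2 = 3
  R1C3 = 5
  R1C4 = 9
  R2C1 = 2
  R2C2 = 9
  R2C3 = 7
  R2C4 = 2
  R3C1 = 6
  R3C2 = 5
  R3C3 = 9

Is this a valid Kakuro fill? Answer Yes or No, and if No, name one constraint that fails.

No — the down run R1C4–R2C4 sums to 11, not 14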